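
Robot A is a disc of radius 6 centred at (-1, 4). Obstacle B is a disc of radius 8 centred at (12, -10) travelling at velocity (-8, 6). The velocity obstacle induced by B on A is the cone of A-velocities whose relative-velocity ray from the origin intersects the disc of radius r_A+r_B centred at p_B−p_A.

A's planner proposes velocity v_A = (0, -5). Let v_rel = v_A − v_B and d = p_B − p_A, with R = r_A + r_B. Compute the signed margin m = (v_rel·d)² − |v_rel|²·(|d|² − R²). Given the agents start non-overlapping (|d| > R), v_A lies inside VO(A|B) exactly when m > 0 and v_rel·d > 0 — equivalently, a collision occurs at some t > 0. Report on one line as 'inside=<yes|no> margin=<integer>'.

d = (13, -14),  |d|² = 365;  R = 6+8 = 14,  c = 365−14² = 169
v_rel = (8, -11),  |v_rel|² = 185;  v_rel·d = (8)·(13) + (-11)·(-14) = 258
185·t² − 516·t + 169 = 0  ⇒  m = 258² − 185·169 = 35299
m = 35299 > 0,  v_rel·d = 258 > 0  ⇒  inside

inside=yes margin=35299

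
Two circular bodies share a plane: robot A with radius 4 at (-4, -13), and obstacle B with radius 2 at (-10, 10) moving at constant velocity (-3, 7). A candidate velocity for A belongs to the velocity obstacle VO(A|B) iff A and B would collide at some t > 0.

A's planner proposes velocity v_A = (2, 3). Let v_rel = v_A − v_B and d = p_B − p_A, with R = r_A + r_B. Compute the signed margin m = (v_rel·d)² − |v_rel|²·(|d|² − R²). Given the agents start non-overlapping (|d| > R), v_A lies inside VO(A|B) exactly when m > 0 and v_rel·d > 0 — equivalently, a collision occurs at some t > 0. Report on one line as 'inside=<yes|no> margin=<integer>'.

d = (-6, 23),  |d|² = 565;  R = 4+2 = 6,  c = 565−6² = 529
v_rel = (5, -4),  |v_rel|² = 41;  v_rel·d = (5)·(-6) + (-4)·(23) = -122
41·t² + 244·t + 529 = 0  ⇒  m = (-122)² − 41·529 = -6805
m = -6805 < 0,  v_rel·d = -122 < 0  ⇒  outside

inside=no margin=-6805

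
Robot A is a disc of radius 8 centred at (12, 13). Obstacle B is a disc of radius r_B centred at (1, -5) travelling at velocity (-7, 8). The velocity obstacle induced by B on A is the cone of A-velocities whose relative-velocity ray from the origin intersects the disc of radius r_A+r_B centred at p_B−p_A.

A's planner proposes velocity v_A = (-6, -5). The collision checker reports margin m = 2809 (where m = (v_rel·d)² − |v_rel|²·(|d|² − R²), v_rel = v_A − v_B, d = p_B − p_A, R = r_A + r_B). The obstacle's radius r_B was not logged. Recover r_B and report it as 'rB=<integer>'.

m = 2809
d = (-11, -18);  v_rel = (1, -13),  |v_rel|² = 170
v_rel×d = (1)·(-18) − (-13)·(-11) = -161
since m = R²·170 − (-161)²:  R² = (25921 + 2809) / 170 = 169
R = √169 = 13  ⇒  r_B = 13 − 8 = 5

rB=5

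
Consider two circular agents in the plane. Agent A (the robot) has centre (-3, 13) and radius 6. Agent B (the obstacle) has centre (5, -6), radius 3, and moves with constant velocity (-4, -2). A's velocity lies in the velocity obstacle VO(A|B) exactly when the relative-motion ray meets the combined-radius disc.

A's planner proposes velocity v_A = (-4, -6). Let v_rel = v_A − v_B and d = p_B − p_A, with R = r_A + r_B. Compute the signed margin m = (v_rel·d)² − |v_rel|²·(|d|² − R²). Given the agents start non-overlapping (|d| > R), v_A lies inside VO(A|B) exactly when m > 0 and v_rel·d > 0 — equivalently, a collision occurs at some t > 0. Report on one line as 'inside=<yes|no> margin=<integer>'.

d = (8, -19),  |d|² = 425;  R = 6+3 = 9,  c = 425−9² = 344
v_rel = (0, -4),  |v_rel|² = 16;  v_rel·d = (0)·(8) + (-4)·(-19) = 76
16·t² − 152·t + 344 = 0  ⇒  m = 76² − 16·344 = 272
m = 272 > 0,  v_rel·d = 76 > 0  ⇒  inside

inside=yes margin=272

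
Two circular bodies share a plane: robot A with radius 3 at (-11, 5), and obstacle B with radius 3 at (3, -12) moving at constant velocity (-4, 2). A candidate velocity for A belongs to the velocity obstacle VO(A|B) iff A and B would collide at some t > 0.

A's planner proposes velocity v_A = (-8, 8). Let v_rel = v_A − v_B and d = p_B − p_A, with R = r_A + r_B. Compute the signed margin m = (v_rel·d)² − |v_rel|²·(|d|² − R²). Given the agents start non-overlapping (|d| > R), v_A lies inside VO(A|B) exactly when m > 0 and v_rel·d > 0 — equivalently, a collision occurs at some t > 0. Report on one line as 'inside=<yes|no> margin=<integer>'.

d = (14, -17),  |d|² = 485;  R = 3+3 = 6,  c = 485−6² = 449
v_rel = (-4, 6),  |v_rel|² = 52;  v_rel·d = (-4)·(14) + (6)·(-17) = -158
52·t² + 316·t + 449 = 0  ⇒  m = (-158)² − 52·449 = 1616
m = 1616 > 0,  v_rel·d = -158 < 0  ⇒  outside

inside=no margin=1616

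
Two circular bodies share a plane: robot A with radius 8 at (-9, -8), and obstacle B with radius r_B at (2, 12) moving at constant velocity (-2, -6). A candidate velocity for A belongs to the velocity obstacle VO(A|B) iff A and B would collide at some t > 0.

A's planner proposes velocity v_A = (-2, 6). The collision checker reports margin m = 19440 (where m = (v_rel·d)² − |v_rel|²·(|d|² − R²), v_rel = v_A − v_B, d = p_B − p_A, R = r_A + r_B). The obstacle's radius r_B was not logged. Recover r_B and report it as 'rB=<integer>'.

m = 19440
d = (11, 20);  v_rel = (0, 12),  |v_rel|² = 144
v_rel×d = (0)·(20) − (12)·(11) = -132
since m = R²·144 − (-132)²:  R² = (17424 + 19440) / 144 = 256
R = √256 = 16  ⇒  r_B = 16 − 8 = 8

rB=8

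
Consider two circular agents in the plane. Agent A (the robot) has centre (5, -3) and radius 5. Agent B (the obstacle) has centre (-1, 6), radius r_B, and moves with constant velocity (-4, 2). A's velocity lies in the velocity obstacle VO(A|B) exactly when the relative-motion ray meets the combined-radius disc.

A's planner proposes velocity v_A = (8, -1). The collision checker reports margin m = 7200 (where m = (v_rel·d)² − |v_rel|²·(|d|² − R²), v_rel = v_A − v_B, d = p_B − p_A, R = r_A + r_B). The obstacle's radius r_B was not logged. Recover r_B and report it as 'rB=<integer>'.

m = 7200
d = (-6, 9);  v_rel = (12, -3),  |v_rel|² = 153
v_rel×d = (12)·(9) − (-3)·(-6) = 90
since m = R²·153 − 90²:  R² = (8100 + 7200) / 153 = 100
R = √100 = 10  ⇒  r_B = 10 − 5 = 5

rB=5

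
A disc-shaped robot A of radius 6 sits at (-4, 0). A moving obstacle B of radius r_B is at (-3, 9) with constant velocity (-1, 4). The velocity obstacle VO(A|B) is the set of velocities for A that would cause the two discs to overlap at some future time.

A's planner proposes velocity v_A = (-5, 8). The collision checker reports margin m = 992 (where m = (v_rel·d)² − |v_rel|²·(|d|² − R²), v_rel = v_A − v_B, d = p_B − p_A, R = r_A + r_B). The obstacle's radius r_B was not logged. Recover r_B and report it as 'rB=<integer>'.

m = 992
d = (1, 9);  v_rel = (-4, 4),  |v_rel|² = 32
v_rel×d = (-4)·(9) − (4)·(1) = -40
since m = R²·32 − (-40)²:  R² = (1600 + 992) / 32 = 81
R = √81 = 9  ⇒  r_B = 9 − 6 = 3

rB=3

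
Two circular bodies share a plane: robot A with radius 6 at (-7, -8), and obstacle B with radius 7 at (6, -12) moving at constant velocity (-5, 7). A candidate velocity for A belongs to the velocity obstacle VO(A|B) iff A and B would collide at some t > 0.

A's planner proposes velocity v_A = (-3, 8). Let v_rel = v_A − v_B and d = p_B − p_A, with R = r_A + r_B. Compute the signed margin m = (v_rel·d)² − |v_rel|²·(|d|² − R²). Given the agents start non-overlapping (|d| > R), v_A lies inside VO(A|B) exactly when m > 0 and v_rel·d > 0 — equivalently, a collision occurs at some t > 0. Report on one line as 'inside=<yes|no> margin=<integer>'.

d = (13, -4),  |d|² = 185;  R = 6+7 = 13,  c = 185−13² = 16
v_rel = (2, 1),  |v_rel|² = 5;  v_rel·d = (2)·(13) + (1)·(-4) = 22
5·t² − 44·t + 16 = 0  ⇒  m = 22² − 5·16 = 404
m = 404 > 0,  v_rel·d = 22 > 0  ⇒  inside

inside=yes margin=404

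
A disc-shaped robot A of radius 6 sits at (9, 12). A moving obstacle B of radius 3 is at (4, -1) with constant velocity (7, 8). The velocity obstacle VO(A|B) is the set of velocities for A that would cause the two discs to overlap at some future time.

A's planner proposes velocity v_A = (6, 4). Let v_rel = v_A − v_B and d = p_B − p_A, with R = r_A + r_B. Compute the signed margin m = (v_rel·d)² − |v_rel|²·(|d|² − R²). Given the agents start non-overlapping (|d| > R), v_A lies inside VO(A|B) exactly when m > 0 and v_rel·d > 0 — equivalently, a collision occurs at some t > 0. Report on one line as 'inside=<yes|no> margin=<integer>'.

d = (-5, -13),  |d|² = 194;  R = 6+3 = 9,  c = 194−9² = 113
v_rel = (-1, -4),  |v_rel|² = 17;  v_rel·d = (-1)·(-5) + (-4)·(-13) = 57
17·t² − 114·t + 113 = 0  ⇒  m = 57² − 17·113 = 1328
m = 1328 > 0,  v_rel·d = 57 > 0  ⇒  inside

inside=yes margin=1328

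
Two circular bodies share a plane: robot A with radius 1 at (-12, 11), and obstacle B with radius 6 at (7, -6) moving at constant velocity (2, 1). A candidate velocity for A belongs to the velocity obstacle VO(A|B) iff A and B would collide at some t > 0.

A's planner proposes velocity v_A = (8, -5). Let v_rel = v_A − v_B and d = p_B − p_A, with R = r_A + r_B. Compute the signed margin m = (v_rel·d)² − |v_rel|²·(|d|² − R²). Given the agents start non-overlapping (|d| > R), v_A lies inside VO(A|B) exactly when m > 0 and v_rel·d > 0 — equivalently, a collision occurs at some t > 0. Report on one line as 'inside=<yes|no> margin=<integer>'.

d = (19, -17),  |d|² = 650;  R = 1+6 = 7,  c = 650−7² = 601
v_rel = (6, -6),  |v_rel|² = 72;  v_rel·d = (6)·(19) + (-6)·(-17) = 216
72·t² − 432·t + 601 = 0  ⇒  m = 216² − 72·601 = 3384
m = 3384 > 0,  v_rel·d = 216 > 0  ⇒  inside

inside=yes margin=3384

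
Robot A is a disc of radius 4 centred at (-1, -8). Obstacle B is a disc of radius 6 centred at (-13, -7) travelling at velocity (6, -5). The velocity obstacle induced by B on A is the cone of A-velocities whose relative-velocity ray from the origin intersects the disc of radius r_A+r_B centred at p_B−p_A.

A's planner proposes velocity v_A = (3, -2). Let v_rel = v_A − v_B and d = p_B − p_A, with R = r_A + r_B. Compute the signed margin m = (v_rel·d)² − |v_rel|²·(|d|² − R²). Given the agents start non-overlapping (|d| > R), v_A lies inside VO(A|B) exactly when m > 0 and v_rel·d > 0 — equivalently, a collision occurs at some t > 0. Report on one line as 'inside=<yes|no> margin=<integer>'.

d = (-12, 1),  |d|² = 145;  R = 4+6 = 10,  c = 145−10² = 45
v_rel = (-3, 3),  |v_rel|² = 18;  v_rel·d = (-3)·(-12) + (3)·(1) = 39
18·t² − 78·t + 45 = 0  ⇒  m = 39² − 18·45 = 711
m = 711 > 0,  v_rel·d = 39 > 0  ⇒  inside

inside=yes margin=711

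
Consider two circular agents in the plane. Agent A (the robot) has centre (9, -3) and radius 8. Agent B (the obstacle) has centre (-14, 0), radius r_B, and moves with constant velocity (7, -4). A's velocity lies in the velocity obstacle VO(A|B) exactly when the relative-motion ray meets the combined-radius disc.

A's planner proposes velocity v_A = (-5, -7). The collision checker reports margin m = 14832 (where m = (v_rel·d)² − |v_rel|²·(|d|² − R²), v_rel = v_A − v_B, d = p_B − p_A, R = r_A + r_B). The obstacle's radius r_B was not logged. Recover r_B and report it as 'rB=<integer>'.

m = 14832
d = (-23, 3);  v_rel = (-12, -3),  |v_rel|² = 153
v_rel×d = (-12)·(3) − (-3)·(-23) = -105
since m = R²·153 − (-105)²:  R² = (11025 + 14832) / 153 = 169
R = √169 = 13  ⇒  r_B = 13 − 8 = 5

rB=5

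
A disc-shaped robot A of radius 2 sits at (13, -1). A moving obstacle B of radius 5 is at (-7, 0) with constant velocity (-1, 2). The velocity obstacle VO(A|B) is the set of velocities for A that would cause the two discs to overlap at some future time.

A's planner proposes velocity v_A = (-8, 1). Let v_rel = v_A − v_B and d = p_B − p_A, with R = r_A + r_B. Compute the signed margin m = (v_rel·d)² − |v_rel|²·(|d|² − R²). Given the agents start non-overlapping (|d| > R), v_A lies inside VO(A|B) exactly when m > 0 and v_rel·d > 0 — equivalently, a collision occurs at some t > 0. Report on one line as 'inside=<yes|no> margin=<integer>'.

d = (-20, 1),  |d|² = 401;  R = 2+5 = 7,  c = 401−7² = 352
v_rel = (-7, -1),  |v_rel|² = 50;  v_rel·d = (-7)·(-20) + (-1)·(1) = 139
50·t² − 278·t + 352 = 0  ⇒  m = 139² − 50·352 = 1721
m = 1721 > 0,  v_rel·d = 139 > 0  ⇒  inside

inside=yes margin=1721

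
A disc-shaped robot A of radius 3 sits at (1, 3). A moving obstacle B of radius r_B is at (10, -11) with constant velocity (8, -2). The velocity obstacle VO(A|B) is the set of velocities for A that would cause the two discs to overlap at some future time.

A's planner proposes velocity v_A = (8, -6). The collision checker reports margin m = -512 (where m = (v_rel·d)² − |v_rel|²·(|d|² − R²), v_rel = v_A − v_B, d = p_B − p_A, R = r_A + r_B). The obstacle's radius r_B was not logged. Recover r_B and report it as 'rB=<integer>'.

m = -512
d = (9, -14);  v_rel = (0, -4),  |v_rel|² = 16
v_rel×d = (0)·(-14) − (-4)·(9) = 36
since m = R²·16 − 36²:  R² = (1296 + -512) / 16 = 49
R = √49 = 7  ⇒  r_B = 7 − 3 = 4

rB=4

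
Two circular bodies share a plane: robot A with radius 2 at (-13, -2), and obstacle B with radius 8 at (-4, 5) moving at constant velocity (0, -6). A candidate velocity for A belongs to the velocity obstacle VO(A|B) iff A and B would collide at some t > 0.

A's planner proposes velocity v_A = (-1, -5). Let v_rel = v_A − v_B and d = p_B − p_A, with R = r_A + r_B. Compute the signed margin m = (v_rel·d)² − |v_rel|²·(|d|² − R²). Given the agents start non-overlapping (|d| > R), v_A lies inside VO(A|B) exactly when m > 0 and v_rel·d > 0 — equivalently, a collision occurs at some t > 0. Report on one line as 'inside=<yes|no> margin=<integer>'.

d = (9, 7),  |d|² = 130;  R = 2+8 = 10,  c = 130−10² = 30
v_rel = (-1, 1),  |v_rel|² = 2;  v_rel·d = (-1)·(9) + (1)·(7) = -2
2·t² + 4·t + 30 = 0  ⇒  m = (-2)² − 2·30 = -56
m = -56 < 0,  v_rel·d = -2 < 0  ⇒  outside

inside=no margin=-56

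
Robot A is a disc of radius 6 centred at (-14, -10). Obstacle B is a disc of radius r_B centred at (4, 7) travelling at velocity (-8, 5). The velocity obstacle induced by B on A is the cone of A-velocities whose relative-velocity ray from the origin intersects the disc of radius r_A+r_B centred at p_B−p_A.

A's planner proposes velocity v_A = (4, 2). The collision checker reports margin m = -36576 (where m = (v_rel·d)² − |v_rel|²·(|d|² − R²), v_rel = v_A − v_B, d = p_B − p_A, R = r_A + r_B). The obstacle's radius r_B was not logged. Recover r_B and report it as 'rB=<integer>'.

m = -36576
d = (18, 17);  v_rel = (12, -3),  |v_rel|² = 153
v_rel×d = (12)·(17) − (-3)·(18) = 258
since m = R²·153 − 258²:  R² = (66564 + -36576) / 153 = 196
R = √196 = 14  ⇒  r_B = 14 − 6 = 8

rB=8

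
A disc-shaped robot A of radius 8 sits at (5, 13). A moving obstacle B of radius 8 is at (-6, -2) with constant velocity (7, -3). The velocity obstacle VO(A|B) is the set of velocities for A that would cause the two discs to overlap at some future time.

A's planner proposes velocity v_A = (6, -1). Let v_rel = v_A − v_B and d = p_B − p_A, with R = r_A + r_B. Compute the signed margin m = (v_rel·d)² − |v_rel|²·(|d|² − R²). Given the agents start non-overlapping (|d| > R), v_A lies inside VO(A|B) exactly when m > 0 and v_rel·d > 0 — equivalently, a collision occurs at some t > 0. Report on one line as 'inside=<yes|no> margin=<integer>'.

d = (-11, -15),  |d|² = 346;  R = 8+8 = 16,  c = 346−16² = 90
v_rel = (-1, 2),  |v_rel|² = 5;  v_rel·d = (-1)·(-11) + (2)·(-15) = -19
5·t² + 38·t + 90 = 0  ⇒  m = (-19)² − 5·90 = -89
m = -89 < 0,  v_rel·d = -19 < 0  ⇒  outside

inside=no margin=-89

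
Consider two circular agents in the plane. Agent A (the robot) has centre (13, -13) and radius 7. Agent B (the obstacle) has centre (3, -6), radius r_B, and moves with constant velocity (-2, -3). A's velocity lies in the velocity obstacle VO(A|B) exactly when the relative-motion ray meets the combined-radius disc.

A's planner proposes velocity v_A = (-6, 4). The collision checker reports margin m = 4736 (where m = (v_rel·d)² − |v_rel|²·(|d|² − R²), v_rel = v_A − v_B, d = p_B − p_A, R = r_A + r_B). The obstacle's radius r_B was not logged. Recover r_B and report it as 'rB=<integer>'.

m = 4736
d = (-10, 7);  v_rel = (-4, 7),  |v_rel|² = 65
v_rel×d = (-4)·(7) − (7)·(-10) = 42
since m = R²·65 − 42²:  R² = (1764 + 4736) / 65 = 100
R = √100 = 10  ⇒  r_B = 10 − 7 = 3

rB=3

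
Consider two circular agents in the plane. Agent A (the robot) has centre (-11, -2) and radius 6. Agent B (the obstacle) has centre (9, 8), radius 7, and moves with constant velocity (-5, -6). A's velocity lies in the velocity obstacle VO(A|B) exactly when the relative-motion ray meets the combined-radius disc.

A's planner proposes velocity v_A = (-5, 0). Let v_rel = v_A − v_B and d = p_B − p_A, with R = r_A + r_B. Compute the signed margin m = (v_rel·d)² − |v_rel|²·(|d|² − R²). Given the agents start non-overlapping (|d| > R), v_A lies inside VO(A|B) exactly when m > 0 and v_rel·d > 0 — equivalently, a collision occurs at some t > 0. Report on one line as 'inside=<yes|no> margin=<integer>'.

d = (20, 10),  |d|² = 500;  R = 6+7 = 13,  c = 500−13² = 331
v_rel = (0, 6),  |v_rel|² = 36;  v_rel·d = (0)·(20) + (6)·(10) = 60
36·t² − 120·t + 331 = 0  ⇒  m = 60² − 36·331 = -8316
m = -8316 < 0,  v_rel·d = 60 > 0  ⇒  outside

inside=no margin=-8316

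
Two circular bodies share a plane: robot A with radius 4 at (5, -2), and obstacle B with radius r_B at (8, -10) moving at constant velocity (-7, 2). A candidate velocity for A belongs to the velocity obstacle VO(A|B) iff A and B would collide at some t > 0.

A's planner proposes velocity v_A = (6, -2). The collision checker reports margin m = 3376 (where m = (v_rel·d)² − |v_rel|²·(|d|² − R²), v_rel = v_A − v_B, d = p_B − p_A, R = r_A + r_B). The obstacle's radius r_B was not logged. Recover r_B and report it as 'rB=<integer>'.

m = 3376
d = (3, -8);  v_rel = (13, -4),  |v_rel|² = 185
v_rel×d = (13)·(-8) − (-4)·(3) = -92
since m = R²·185 − (-92)²:  R² = (8464 + 3376) / 185 = 64
R = √64 = 8  ⇒  r_B = 8 − 4 = 4

rB=4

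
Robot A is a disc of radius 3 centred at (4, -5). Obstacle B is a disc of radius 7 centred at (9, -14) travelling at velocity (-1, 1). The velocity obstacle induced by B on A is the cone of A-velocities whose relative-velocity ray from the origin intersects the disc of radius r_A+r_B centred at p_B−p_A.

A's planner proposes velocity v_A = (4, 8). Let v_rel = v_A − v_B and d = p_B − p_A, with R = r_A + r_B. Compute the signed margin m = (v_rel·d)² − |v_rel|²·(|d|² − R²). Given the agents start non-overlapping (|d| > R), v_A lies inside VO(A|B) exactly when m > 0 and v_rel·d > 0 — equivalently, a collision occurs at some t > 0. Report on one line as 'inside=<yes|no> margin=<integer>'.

d = (5, -9),  |d|² = 106;  R = 3+7 = 10,  c = 106−10² = 6
v_rel = (5, 7),  |v_rel|² = 74;  v_rel·d = (5)·(5) + (7)·(-9) = -38
74·t² + 76·t + 6 = 0  ⇒  m = (-38)² − 74·6 = 1000
m = 1000 > 0,  v_rel·d = -38 < 0  ⇒  outside

inside=no margin=1000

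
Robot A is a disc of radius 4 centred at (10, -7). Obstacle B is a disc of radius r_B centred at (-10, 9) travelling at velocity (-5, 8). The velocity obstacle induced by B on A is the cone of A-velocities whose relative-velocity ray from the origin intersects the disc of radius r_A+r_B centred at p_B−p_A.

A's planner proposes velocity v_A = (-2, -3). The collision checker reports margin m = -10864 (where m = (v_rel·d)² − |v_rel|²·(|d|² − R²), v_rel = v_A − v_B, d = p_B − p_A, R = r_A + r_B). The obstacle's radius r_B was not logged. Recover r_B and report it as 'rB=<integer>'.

m = -10864
d = (-20, 16);  v_rel = (3, -11),  |v_rel|² = 130
v_rel×d = (3)·(16) − (-11)·(-20) = -172
since m = R²·130 − (-172)²:  R² = (29584 + -10864) / 130 = 144
R = √144 = 12  ⇒  r_B = 12 − 4 = 8

rB=8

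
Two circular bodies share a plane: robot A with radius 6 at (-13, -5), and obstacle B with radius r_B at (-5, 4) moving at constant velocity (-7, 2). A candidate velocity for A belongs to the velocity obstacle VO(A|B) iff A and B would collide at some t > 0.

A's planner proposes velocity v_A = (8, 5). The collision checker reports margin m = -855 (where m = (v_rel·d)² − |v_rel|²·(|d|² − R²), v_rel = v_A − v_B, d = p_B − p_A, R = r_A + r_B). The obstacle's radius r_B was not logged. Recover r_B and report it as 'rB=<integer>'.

m = -855
d = (8, 9);  v_rel = (15, 3),  |v_rel|² = 234
v_rel×d = (15)·(9) − (3)·(8) = 111
since m = R²·234 − 111²:  R² = (12321 + -855) / 234 = 49
R = √49 = 7  ⇒  r_B = 7 − 6 = 1

rB=1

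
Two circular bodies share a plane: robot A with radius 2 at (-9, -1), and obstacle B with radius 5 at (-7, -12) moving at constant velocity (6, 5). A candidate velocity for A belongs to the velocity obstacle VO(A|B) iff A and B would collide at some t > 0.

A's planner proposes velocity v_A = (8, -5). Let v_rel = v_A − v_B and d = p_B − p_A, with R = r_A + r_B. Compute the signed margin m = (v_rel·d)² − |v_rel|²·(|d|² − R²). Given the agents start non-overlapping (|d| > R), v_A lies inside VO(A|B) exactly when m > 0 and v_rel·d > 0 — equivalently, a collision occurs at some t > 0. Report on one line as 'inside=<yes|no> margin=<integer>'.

d = (2, -11),  |d|² = 125;  R = 2+5 = 7,  c = 125−7² = 76
v_rel = (2, -10),  |v_rel|² = 104;  v_rel·d = (2)·(2) + (-10)·(-11) = 114
104·t² − 228·t + 76 = 0  ⇒  m = 114² − 104·76 = 5092
m = 5092 > 0,  v_rel·d = 114 > 0  ⇒  inside

inside=yes margin=5092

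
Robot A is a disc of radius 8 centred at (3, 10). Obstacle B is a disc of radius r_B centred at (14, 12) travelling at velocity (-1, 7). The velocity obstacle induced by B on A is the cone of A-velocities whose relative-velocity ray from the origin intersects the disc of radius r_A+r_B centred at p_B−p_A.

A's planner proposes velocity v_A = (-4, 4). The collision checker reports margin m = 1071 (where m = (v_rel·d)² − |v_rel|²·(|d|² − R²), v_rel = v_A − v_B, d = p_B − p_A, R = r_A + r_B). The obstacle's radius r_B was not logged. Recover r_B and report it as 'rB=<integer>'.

m = 1071
d = (11, 2);  v_rel = (-3, -3),  |v_rel|² = 18
v_rel×d = (-3)·(2) − (-3)·(11) = 27
since m = R²·18 − 27²:  R² = (729 + 1071) / 18 = 100
R = √100 = 10  ⇒  r_B = 10 − 8 = 2

rB=2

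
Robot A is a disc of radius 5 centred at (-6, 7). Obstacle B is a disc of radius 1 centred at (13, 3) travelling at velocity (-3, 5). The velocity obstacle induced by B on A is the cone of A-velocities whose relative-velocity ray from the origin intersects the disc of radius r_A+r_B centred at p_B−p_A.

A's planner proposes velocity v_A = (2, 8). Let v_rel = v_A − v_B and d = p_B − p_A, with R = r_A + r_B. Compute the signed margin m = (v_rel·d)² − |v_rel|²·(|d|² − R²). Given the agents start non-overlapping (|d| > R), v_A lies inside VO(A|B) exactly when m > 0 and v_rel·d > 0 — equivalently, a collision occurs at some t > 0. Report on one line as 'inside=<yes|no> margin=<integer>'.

d = (19, -4),  |d|² = 377;  R = 5+1 = 6,  c = 377−6² = 341
v_rel = (5, 3),  |v_rel|² = 34;  v_rel·d = (5)·(19) + (3)·(-4) = 83
34·t² − 166·t + 341 = 0  ⇒  m = 83² − 34·341 = -4705
m = -4705 < 0,  v_rel·d = 83 > 0  ⇒  outside

inside=no margin=-4705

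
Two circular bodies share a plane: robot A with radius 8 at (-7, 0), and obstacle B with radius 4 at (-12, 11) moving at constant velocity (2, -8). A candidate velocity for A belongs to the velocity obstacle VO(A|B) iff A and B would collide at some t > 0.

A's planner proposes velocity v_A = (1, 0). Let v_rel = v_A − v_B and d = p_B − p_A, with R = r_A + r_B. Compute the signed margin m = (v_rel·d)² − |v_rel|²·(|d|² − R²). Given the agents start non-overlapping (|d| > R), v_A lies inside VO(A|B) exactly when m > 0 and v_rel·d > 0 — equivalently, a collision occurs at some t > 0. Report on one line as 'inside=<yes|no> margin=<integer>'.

d = (-5, 11),  |d|² = 146;  R = 8+4 = 12,  c = 146−12² = 2
v_rel = (-1, 8),  |v_rel|² = 65;  v_rel·d = (-1)·(-5) + (8)·(11) = 93
65·t² − 186·t + 2 = 0  ⇒  m = 93² − 65·2 = 8519
m = 8519 > 0,  v_rel·d = 93 > 0  ⇒  inside

inside=yes margin=8519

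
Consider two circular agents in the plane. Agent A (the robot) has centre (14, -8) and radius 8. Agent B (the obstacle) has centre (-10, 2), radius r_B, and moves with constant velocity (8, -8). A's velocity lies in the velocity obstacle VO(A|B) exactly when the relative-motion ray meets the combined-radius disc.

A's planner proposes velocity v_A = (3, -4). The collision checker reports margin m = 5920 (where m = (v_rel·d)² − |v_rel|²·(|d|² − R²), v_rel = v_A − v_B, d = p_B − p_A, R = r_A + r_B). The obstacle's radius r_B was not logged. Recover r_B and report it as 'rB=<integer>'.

m = 5920
d = (-24, 10);  v_rel = (-5, 4),  |v_rel|² = 41
v_rel×d = (-5)·(10) − (4)·(-24) = 46
since m = R²·41 − 46²:  R² = (2116 + 5920) / 41 = 196
R = √196 = 14  ⇒  r_B = 14 − 8 = 6

rB=6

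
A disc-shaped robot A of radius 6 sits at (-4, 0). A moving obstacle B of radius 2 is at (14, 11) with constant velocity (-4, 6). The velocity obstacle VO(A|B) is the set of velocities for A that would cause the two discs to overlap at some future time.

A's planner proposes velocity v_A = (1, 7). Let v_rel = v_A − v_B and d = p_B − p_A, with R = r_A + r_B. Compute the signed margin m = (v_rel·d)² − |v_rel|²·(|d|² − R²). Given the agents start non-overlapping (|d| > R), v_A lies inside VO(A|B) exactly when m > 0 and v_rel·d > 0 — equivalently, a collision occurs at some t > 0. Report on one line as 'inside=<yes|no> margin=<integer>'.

d = (18, 11),  |d|² = 445;  R = 6+2 = 8,  c = 445−8² = 381
v_rel = (5, 1),  |v_rel|² = 26;  v_rel·d = (5)·(18) + (1)·(11) = 101
26·t² − 202·t + 381 = 0  ⇒  m = 101² − 26·381 = 295
m = 295 > 0,  v_rel·d = 101 > 0  ⇒  inside

inside=yes margin=295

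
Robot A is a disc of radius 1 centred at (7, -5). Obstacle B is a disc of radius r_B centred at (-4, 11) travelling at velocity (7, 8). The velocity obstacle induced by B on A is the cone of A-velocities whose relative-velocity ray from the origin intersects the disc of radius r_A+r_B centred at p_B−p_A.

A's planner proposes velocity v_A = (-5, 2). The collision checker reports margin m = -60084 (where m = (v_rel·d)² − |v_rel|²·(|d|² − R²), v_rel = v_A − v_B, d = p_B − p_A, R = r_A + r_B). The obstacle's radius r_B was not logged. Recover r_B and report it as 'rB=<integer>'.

m = -60084
d = (-11, 16);  v_rel = (-12, -6),  |v_rel|² = 180
v_rel×d = (-12)·(16) − (-6)·(-11) = -258
since m = R²·180 − (-258)²:  R² = (66564 + -60084) / 180 = 36
R = √36 = 6  ⇒  r_B = 6 − 1 = 5

rB=5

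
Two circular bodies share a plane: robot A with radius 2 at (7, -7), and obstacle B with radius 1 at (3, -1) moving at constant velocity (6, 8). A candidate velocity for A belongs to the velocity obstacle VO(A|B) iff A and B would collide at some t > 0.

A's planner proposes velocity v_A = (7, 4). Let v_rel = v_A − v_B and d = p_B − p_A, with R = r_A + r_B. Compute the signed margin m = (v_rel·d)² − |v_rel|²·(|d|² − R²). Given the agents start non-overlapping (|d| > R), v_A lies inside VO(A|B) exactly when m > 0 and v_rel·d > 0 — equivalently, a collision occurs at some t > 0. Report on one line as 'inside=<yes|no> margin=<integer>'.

d = (-4, 6),  |d|² = 52;  R = 2+1 = 3,  c = 52−3² = 43
v_rel = (1, -4),  |v_rel|² = 17;  v_rel·d = (1)·(-4) + (-4)·(6) = -28
17·t² + 56·t + 43 = 0  ⇒  m = (-28)² − 17·43 = 53
m = 53 > 0,  v_rel·d = -28 < 0  ⇒  outside

inside=no margin=53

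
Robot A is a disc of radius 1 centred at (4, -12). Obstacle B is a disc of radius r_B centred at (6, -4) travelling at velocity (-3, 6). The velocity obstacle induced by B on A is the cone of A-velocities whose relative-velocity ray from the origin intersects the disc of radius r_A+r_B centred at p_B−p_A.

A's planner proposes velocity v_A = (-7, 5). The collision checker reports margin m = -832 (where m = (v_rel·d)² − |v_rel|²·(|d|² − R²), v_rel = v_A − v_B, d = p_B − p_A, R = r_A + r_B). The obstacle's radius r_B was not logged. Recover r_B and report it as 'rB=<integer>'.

m = -832
d = (2, 8);  v_rel = (-4, -1),  |v_rel|² = 17
v_rel×d = (-4)·(8) − (-1)·(2) = -30
since m = R²·17 − (-30)²:  R² = (900 + -832) / 17 = 4
R = √4 = 2  ⇒  r_B = 2 − 1 = 1

rB=1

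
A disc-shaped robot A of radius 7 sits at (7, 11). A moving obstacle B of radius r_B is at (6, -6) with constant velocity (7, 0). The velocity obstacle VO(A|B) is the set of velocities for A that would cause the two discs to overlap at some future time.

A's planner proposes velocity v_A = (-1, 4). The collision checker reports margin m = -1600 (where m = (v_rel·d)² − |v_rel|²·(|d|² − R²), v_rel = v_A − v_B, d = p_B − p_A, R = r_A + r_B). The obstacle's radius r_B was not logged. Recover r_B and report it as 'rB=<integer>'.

m = -1600
d = (-1, -17);  v_rel = (-8, 4),  |v_rel|² = 80
v_rel×d = (-8)·(-17) − (4)·(-1) = 140
since m = R²·80 − 140²:  R² = (19600 + -1600) / 80 = 225
R = √225 = 15  ⇒  r_B = 15 − 7 = 8

rB=8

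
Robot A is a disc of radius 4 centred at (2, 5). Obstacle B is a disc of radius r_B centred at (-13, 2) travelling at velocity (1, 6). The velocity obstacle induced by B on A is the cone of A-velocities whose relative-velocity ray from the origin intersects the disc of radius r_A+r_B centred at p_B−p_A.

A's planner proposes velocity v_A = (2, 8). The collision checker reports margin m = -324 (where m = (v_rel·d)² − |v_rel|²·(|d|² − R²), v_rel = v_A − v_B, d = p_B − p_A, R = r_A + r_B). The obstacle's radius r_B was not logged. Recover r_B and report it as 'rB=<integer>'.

m = -324
d = (-15, -3);  v_rel = (1, 2),  |v_rel|² = 5
v_rel×d = (1)·(-3) − (2)·(-15) = 27
since m = R²·5 − 27²:  R² = (729 + -324) / 5 = 81
R = √81 = 9  ⇒  r_B = 9 − 4 = 5

rB=5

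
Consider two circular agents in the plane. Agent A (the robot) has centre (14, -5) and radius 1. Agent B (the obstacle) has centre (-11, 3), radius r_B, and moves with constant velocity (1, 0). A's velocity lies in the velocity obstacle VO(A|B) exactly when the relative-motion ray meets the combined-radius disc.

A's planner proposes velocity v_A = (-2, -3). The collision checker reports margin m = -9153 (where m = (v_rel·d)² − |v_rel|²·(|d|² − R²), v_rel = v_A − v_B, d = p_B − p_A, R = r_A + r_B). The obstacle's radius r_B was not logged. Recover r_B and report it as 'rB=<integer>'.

m = -9153
d = (-25, 8);  v_rel = (-3, -3),  |v_rel|² = 18
v_rel×d = (-3)·(8) − (-3)·(-25) = -99
since m = R²·18 − (-99)²:  R² = (9801 + -9153) / 18 = 36
R = √36 = 6  ⇒  r_B = 6 − 1 = 5

rB=5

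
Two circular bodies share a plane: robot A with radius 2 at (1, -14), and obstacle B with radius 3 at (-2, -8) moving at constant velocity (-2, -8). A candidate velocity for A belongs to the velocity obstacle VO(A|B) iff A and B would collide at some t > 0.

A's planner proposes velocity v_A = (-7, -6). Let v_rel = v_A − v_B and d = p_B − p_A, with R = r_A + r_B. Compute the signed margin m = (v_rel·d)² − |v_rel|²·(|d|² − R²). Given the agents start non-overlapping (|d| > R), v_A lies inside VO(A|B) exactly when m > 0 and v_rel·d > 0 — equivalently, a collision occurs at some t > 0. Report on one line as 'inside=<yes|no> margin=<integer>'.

d = (-3, 6),  |d|² = 45;  R = 2+3 = 5,  c = 45−5² = 20
v_rel = (-5, 2),  |v_rel|² = 29;  v_rel·d = (-5)·(-3) + (2)·(6) = 27
29·t² − 54·t + 20 = 0  ⇒  m = 27² − 29·20 = 149
m = 149 > 0,  v_rel·d = 27 > 0  ⇒  inside

inside=yes margin=149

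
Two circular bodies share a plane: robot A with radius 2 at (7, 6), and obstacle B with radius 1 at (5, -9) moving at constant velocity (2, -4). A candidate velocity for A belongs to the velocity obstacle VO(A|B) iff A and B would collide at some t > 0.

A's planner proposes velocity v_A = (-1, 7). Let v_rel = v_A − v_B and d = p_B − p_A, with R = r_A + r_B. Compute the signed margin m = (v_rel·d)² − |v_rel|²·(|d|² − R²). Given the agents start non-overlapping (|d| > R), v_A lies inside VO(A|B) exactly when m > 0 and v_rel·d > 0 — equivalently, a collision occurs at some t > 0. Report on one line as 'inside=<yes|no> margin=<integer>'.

d = (-2, -15),  |d|² = 229;  R = 2+1 = 3,  c = 229−3² = 220
v_rel = (-3, 11),  |v_rel|² = 130;  v_rel·d = (-3)·(-2) + (11)·(-15) = -159
130·t² + 318·t + 220 = 0  ⇒  m = (-159)² − 130·220 = -3319
m = -3319 < 0,  v_rel·d = -159 < 0  ⇒  outside

inside=no margin=-3319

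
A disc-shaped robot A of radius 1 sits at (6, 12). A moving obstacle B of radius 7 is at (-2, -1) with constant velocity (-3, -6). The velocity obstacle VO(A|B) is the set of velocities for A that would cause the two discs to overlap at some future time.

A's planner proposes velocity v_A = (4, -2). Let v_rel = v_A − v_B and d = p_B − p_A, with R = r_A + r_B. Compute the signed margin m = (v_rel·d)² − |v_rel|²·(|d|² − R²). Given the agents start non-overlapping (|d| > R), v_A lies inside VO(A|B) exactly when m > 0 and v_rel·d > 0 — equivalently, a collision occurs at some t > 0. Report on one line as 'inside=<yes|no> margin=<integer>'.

d = (-8, -13),  |d|² = 233;  R = 1+7 = 8,  c = 233−8² = 169
v_rel = (7, 4),  |v_rel|² = 65;  v_rel·d = (7)·(-8) + (4)·(-13) = -108
65·t² + 216·t + 169 = 0  ⇒  m = (-108)² − 65·169 = 679
m = 679 > 0,  v_rel·d = -108 < 0  ⇒  outside

inside=no margin=679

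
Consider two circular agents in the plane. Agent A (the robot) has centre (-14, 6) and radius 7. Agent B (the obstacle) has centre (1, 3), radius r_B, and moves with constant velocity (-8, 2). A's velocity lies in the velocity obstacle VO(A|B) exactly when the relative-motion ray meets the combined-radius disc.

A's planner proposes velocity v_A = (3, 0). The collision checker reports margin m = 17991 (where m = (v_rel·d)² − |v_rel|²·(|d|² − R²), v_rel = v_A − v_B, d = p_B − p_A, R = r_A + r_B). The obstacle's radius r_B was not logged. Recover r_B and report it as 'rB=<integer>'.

m = 17991
d = (15, -3);  v_rel = (11, -2),  |v_rel|² = 125
v_rel×d = (11)·(-3) − (-2)·(15) = -3
since m = R²·125 − (-3)²:  R² = (9 + 17991) / 125 = 144
R = √144 = 12  ⇒  r_B = 12 − 7 = 5

rB=5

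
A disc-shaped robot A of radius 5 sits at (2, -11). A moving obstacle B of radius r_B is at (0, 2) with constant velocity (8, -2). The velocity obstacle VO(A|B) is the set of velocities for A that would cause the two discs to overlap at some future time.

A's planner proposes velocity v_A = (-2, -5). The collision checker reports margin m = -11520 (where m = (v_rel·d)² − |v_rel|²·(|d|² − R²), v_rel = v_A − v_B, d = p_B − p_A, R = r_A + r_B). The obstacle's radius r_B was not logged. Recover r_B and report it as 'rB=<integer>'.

m = -11520
d = (-2, 13);  v_rel = (-10, -3),  |v_rel|² = 109
v_rel×d = (-10)·(13) − (-3)·(-2) = -136
since m = R²·109 − (-136)²:  R² = (18496 + -11520) / 109 = 64
R = √64 = 8  ⇒  r_B = 8 − 5 = 3

rB=3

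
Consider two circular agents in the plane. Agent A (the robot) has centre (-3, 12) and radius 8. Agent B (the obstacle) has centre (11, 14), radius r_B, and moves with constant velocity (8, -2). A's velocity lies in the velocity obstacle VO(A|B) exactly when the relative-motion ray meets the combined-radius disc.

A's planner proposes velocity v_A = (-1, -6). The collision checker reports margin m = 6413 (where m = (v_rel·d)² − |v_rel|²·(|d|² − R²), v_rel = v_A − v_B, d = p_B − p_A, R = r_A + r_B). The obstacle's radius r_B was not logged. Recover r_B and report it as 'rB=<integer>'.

m = 6413
d = (14, 2);  v_rel = (-9, -4),  |v_rel|² = 97
v_rel×d = (-9)·(2) − (-4)·(14) = 38
since m = R²·97 − 38²:  R² = (1444 + 6413) / 97 = 81
R = √81 = 9  ⇒  r_B = 9 − 8 = 1

rB=1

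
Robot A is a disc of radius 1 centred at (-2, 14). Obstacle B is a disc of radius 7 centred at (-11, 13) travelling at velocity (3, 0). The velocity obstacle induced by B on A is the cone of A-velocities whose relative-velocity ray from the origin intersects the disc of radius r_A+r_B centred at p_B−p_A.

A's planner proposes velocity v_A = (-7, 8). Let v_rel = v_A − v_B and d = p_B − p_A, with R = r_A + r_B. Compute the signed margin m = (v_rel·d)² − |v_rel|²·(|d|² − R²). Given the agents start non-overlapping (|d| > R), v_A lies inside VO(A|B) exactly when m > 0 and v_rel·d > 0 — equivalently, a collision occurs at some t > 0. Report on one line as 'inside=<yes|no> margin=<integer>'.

d = (-9, -1),  |d|² = 82;  R = 1+7 = 8,  c = 82−8² = 18
v_rel = (-10, 8),  |v_rel|² = 164;  v_rel·d = (-10)·(-9) + (8)·(-1) = 82
164·t² − 164·t + 18 = 0  ⇒  m = 82² − 164·18 = 3772
m = 3772 > 0,  v_rel·d = 82 > 0  ⇒  inside

inside=yes margin=3772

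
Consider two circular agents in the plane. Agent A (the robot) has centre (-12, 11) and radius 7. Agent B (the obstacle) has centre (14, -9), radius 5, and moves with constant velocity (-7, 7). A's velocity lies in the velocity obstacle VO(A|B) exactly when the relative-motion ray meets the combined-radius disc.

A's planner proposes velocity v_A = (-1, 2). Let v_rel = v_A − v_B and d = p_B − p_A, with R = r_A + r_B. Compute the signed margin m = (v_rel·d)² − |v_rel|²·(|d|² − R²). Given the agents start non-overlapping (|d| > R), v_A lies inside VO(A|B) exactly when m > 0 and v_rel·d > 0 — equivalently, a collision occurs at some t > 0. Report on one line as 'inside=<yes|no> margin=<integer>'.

d = (26, -20),  |d|² = 1076;  R = 7+5 = 12,  c = 1076−12² = 932
v_rel = (6, -5),  |v_rel|² = 61;  v_rel·d = (6)·(26) + (-5)·(-20) = 256
61·t² − 512·t + 932 = 0  ⇒  m = 256² − 61·932 = 8684
m = 8684 > 0,  v_rel·d = 256 > 0  ⇒  inside

inside=yes margin=8684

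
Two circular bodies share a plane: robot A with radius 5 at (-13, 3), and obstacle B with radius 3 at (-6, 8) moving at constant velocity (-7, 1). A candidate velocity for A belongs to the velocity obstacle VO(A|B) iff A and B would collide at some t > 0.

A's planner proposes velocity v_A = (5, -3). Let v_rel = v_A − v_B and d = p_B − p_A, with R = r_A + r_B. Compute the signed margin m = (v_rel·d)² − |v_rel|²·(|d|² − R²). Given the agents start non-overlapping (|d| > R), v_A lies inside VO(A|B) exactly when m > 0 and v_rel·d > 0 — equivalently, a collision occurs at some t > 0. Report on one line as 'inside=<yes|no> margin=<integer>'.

d = (7, 5),  |d|² = 74;  R = 5+3 = 8,  c = 74−8² = 10
v_rel = (12, -4),  |v_rel|² = 160;  v_rel·d = (12)·(7) + (-4)·(5) = 64
160·t² − 128·t + 10 = 0  ⇒  m = 64² − 160·10 = 2496
m = 2496 > 0,  v_rel·d = 64 > 0  ⇒  inside

inside=yes margin=2496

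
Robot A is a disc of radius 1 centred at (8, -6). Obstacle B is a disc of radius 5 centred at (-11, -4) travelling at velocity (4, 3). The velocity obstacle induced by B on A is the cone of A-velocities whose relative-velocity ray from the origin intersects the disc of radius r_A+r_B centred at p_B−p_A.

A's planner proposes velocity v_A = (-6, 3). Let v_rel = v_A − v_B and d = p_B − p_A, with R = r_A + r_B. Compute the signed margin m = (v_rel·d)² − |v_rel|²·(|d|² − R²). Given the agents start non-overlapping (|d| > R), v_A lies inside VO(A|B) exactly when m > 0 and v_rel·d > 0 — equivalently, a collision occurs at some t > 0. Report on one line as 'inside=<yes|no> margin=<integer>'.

d = (-19, 2),  |d|² = 365;  R = 1+5 = 6,  c = 365−6² = 329
v_rel = (-10, 0),  |v_rel|² = 100;  v_rel·d = (-10)·(-19) + (0)·(2) = 190
100·t² − 380·t + 329 = 0  ⇒  m = 190² − 100·329 = 3200
m = 3200 > 0,  v_rel·d = 190 > 0  ⇒  inside

inside=yes margin=3200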